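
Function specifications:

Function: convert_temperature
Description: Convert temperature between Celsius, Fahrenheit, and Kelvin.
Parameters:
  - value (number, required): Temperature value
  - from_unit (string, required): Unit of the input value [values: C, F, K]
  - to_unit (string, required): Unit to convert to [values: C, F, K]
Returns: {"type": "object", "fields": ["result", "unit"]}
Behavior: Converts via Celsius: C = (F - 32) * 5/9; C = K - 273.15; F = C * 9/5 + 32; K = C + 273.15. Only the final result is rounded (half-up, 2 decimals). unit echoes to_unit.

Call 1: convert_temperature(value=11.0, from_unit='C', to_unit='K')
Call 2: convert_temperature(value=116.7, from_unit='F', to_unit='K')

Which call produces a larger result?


Call 1:
  Input already in C: 11
  To K: 11 + 273.15 = 284.15
  Round to 2 decimals: 284.15
  -> 284.15 K
Call 2:
  To C: (116.7 - 32) * 5/9 = 47.055556
  To K: 47.055556 + 273.15 = 320.205556
  Round to 2 decimals: 320.21
  -> 320.21 K
Call 2 (320.21 K)


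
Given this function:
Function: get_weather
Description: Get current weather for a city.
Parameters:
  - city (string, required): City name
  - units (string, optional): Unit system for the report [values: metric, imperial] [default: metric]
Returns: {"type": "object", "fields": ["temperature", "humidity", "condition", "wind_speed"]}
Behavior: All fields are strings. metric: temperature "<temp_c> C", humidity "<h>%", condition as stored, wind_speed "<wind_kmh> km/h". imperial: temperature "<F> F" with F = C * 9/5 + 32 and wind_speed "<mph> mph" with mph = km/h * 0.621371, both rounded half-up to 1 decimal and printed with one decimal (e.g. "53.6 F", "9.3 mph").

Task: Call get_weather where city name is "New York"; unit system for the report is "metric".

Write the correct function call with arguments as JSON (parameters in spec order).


Mapping each described value to its parameter name:
  'City name' -> city = "New York"
  'Unit system for the report' -> units = "metric"
get_weather({"city": "New York", "units": "metric"})


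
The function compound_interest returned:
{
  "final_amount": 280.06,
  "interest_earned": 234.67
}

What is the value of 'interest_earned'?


234.67


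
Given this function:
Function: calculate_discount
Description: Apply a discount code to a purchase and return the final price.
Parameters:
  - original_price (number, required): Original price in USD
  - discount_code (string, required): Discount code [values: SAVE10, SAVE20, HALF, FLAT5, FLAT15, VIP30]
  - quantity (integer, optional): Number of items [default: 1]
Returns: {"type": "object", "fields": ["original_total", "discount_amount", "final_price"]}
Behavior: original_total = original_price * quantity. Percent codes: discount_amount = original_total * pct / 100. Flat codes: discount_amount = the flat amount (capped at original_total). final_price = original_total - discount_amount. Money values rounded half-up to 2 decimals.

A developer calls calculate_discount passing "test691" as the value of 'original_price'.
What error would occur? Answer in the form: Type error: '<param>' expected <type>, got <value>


Spec: 'original_price' is declared as number; "test691" is a string.
Type error: 'original_price' expected number, got "test691"


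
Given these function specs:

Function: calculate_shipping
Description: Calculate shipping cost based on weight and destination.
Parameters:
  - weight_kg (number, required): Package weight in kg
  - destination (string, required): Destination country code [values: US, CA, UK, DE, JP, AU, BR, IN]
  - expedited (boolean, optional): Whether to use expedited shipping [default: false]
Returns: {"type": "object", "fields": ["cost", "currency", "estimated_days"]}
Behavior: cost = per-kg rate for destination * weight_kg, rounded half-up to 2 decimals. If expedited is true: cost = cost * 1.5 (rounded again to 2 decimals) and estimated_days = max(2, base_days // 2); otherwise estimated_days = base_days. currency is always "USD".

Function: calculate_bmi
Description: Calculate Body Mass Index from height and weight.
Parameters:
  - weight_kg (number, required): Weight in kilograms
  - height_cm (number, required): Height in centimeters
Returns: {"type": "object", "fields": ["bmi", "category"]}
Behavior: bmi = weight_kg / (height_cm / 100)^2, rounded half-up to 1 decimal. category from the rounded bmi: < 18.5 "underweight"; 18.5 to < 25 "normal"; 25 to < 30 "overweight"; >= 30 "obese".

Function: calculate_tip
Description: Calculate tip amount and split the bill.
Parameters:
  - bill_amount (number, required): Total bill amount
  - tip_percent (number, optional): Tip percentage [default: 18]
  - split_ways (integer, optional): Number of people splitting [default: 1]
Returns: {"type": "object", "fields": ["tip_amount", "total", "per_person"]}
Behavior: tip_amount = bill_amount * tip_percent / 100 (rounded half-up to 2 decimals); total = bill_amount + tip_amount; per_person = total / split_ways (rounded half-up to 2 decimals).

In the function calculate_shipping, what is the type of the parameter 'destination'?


The calculate_shipping spec declares:
  - destination (string, required): Destination country code [values: US, CA, UK, DE, JP, AU, BR, IN]
Type:
string


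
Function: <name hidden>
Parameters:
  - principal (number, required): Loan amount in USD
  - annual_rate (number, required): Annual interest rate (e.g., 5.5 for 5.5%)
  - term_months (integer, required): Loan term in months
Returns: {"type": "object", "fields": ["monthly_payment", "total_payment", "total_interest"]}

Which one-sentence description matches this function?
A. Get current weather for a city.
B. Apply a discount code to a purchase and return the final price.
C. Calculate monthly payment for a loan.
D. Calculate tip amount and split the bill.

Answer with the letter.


Parameters principal, annual_rate, term_months and return ["monthly_payment", "total_payment", "total_interest"] fit: Calculate monthly payment for a loan.
C


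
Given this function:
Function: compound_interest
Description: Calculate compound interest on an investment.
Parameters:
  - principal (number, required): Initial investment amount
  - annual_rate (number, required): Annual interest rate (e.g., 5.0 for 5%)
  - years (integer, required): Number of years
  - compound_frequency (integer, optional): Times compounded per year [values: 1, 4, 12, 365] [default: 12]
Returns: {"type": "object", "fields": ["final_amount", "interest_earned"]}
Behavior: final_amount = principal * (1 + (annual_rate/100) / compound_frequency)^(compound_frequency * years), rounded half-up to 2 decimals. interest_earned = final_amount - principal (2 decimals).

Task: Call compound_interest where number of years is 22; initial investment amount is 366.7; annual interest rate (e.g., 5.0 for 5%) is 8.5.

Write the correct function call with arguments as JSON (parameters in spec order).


Mapping each described value to its parameter name:
  'Number of years' -> years = 22
  'Initial investment amount' -> principal = 366.7
  'Annual interest rate (e.g., 5.0 for 5%)' -> annual_rate = 8.5
compound_interest({"principal": 366.7, "annual_rate": 8.5, "years": 22})


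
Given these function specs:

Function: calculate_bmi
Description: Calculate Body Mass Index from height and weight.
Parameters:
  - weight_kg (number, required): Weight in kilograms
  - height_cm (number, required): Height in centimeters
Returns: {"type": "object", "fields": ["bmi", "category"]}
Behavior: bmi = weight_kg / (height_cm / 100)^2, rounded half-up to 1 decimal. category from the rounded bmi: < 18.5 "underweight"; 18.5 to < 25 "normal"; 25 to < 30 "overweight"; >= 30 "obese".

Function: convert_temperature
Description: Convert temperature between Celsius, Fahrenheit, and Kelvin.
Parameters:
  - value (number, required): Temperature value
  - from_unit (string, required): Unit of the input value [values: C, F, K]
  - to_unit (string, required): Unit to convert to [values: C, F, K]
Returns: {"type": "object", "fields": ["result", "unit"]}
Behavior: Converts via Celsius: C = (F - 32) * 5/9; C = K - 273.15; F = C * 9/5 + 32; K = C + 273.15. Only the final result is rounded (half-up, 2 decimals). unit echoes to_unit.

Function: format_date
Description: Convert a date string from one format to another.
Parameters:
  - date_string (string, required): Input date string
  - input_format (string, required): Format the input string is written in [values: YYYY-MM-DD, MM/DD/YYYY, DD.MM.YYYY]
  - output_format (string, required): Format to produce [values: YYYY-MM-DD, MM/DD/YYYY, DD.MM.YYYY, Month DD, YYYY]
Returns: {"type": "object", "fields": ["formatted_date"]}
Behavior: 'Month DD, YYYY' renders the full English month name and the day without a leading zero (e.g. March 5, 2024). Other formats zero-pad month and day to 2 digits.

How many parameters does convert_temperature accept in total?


Parameters of convert_temperature: value (required), from_unit (required), to_unit (required)
Total:
3


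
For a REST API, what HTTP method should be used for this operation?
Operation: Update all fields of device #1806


GET = read, POST = create, PUT = update/replace, DELETE = remove
This operation is an update/replace.
PUT


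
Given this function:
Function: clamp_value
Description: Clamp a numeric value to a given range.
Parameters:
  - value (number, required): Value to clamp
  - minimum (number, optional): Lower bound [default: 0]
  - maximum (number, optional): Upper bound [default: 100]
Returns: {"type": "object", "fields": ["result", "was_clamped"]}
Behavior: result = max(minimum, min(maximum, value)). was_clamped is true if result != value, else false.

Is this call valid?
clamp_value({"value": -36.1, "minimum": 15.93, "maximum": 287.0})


Checking all required parameters present and types match... All valid.
Valid


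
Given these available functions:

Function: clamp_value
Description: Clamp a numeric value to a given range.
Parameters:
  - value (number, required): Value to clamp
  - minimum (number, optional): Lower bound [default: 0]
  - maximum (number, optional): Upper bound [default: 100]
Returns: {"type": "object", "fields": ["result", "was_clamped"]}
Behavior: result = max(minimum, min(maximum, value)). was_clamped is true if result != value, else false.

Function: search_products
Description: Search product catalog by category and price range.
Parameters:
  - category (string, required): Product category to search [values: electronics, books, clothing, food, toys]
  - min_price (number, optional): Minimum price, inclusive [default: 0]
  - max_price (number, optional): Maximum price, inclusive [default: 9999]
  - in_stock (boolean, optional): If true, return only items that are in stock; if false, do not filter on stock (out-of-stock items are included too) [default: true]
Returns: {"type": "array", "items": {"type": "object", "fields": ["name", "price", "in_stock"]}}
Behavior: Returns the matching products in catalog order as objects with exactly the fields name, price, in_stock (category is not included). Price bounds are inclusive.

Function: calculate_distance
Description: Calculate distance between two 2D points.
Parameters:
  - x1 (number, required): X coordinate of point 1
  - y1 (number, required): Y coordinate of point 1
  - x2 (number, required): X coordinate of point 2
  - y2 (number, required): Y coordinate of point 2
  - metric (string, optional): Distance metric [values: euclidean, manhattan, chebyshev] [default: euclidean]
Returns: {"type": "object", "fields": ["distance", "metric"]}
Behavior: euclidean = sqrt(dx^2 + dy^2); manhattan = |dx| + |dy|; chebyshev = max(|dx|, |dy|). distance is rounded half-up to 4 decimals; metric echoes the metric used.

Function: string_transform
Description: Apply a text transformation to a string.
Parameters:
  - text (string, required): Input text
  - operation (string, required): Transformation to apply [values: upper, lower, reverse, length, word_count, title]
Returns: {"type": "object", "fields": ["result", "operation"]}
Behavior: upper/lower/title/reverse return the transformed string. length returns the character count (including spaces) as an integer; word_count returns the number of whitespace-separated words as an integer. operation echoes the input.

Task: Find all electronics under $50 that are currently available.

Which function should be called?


The task needs a function whose description is: Search product catalog by category and price range.
search_products


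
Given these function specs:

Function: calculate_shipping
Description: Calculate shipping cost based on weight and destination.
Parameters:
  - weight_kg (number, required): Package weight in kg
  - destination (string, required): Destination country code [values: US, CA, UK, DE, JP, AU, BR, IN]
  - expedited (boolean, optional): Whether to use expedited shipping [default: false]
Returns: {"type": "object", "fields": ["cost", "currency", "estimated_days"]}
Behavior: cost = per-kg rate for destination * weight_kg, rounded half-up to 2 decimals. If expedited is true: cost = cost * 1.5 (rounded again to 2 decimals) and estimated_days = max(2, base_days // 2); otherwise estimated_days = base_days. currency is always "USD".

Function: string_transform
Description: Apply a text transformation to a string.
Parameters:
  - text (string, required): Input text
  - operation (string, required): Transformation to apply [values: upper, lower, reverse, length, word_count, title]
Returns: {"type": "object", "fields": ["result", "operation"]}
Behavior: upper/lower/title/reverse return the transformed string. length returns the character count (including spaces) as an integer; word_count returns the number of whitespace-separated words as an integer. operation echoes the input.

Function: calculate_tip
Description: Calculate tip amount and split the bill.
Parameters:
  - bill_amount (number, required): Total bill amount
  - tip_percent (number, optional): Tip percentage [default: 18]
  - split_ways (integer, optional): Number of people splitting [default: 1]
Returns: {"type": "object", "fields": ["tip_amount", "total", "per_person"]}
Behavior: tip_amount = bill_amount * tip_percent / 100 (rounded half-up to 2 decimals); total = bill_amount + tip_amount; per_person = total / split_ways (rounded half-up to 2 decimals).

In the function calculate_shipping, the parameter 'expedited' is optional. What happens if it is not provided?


The calculate_shipping spec declares:
  - expedited (boolean, optional): Whether to use expedited shipping [default: false]
It defaults to false


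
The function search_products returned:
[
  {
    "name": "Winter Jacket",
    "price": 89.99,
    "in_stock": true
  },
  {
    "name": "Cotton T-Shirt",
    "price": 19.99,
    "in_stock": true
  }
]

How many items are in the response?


Items: Winter Jacket, Cotton T-Shirt
2


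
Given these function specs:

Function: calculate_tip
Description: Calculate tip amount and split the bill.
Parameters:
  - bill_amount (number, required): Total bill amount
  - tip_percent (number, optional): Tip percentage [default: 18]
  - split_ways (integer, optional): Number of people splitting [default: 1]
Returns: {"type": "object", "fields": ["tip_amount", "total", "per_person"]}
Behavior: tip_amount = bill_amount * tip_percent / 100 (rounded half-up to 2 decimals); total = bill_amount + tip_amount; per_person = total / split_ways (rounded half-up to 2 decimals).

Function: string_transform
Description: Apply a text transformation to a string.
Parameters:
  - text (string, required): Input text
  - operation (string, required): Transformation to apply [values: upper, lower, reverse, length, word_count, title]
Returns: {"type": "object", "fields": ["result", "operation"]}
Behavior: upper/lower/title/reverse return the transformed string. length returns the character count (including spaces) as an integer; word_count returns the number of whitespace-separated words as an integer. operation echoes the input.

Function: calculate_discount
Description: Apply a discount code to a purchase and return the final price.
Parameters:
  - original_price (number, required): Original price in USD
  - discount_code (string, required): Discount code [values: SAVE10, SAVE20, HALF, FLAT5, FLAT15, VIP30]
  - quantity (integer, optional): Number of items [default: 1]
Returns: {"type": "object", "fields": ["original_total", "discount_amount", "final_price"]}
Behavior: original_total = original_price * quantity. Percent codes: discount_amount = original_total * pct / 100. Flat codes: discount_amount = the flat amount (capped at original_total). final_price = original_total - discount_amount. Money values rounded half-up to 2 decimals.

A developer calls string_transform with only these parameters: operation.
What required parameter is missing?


Required parameters: text, operation
Provided: operation
Missing: text
text


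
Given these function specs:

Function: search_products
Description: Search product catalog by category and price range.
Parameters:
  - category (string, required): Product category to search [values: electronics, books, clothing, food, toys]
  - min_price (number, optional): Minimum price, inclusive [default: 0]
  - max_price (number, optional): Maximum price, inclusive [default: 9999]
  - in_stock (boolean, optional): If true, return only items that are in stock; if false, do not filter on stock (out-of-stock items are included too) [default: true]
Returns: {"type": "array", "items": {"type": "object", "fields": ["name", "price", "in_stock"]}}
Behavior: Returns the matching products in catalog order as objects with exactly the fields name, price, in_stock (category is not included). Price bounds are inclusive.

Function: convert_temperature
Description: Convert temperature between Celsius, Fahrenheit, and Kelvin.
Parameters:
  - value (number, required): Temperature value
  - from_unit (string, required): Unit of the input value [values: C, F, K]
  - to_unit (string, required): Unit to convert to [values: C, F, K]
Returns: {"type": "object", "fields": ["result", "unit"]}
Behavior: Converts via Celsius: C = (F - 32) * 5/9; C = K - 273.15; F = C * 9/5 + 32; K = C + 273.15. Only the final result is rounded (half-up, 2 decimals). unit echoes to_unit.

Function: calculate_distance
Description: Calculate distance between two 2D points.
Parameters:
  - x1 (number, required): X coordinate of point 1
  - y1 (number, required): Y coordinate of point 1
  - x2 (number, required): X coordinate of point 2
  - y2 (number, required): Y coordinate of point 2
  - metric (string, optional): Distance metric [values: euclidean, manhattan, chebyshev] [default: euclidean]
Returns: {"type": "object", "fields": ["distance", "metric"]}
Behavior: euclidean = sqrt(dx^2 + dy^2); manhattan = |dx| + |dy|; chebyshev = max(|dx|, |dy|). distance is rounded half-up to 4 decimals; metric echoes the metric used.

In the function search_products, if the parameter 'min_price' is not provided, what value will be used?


The search_products spec declares:
  - min_price (number, optional): Minimum price, inclusive [default: 0]
Default:
0


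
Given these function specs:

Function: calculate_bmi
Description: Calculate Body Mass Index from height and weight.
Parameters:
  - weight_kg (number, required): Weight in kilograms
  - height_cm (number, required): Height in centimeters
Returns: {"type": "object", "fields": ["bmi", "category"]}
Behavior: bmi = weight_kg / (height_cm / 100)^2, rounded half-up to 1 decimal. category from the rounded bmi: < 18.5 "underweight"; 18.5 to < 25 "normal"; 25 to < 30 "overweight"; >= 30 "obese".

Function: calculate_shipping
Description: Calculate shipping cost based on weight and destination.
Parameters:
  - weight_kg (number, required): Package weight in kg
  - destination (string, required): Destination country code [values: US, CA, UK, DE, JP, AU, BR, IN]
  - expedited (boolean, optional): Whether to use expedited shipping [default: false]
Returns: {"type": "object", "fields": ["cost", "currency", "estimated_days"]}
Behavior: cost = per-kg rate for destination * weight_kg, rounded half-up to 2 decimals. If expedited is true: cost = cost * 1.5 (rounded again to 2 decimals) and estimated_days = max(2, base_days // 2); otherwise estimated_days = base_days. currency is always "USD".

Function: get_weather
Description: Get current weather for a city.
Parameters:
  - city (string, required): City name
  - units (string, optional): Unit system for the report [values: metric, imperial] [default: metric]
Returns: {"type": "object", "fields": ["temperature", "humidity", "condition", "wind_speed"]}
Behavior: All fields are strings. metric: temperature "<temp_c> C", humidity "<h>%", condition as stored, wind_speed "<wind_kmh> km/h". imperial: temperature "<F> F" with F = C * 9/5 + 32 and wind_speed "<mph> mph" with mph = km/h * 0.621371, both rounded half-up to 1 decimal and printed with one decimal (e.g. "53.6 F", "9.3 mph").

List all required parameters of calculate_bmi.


Parameters of calculate_bmi and their required/optional flag:
  weight_kg: required
  height_cm: required
height_cm, weight_kg


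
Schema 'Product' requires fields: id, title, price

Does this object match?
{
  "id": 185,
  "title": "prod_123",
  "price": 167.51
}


Checking required fields... All present.
Valid - all required fields present


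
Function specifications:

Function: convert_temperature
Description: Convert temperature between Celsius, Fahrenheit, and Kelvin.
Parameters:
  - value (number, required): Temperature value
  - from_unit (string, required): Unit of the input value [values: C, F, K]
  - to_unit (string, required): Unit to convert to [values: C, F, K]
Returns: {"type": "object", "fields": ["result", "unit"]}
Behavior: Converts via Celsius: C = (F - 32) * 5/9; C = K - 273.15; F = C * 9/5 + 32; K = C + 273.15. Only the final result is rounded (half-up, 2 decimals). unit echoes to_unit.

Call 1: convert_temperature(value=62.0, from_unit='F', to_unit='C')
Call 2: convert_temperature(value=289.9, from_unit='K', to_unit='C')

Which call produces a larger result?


Call 1:
  To C: (62 - 32) * 5/9 = 16.666667
  Target is C: 16.666667
  Round to 2 decimals: 16.67
  -> 16.67 C
Call 2:
  To C: 289.9 - 273.15 = 16.75
  Target is C: 16.75
  Round to 2 decimals: 16.75
  -> 16.75 C
Call 2 (16.75 C)


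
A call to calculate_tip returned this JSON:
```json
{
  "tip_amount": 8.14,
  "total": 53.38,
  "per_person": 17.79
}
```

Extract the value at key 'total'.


53.38


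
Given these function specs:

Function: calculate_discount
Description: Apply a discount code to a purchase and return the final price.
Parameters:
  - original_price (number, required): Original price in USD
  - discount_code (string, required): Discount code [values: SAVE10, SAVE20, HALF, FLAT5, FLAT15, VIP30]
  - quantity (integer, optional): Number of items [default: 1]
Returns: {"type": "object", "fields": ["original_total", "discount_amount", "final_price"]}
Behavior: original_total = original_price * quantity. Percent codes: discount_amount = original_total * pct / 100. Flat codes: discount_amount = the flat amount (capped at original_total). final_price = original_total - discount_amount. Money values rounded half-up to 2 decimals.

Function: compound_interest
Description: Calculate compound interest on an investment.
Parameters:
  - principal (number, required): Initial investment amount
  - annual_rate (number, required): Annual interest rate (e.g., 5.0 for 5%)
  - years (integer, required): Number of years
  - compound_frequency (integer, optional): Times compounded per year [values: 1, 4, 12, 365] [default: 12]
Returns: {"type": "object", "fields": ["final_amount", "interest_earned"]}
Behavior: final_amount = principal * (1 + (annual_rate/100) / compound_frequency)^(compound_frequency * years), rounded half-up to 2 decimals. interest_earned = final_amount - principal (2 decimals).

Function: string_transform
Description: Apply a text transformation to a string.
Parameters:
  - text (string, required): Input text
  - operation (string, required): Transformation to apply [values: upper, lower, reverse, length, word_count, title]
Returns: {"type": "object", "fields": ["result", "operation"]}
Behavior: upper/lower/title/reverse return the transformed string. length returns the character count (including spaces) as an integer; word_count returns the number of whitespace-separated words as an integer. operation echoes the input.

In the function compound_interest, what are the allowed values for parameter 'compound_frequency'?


The compound_interest spec declares:
  - compound_frequency (integer, optional): Times compounded per year [values: 1, 4, 12, 365] [default: 12]
Allowed values:
1, 4, 12, 365


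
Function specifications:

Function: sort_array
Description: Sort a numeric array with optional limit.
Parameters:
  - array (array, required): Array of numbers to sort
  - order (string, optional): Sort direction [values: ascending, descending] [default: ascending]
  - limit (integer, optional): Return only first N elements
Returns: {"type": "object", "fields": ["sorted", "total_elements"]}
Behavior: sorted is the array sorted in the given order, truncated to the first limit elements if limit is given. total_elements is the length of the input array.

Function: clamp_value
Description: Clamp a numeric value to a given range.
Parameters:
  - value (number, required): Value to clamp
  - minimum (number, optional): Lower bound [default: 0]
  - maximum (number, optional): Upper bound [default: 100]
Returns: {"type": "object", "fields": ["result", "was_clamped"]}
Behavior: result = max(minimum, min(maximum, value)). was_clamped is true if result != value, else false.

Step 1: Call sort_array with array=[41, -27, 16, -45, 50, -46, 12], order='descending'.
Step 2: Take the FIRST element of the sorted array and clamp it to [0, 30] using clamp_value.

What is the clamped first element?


Step 1: sort_array(order=descending)
  sorted: [50, 41, 16, 12, -27, -45, -46]
  -> first element = 50
Step 2: clamp_value(value=50, minimum=0, maximum=30)
  result = max(0, min(30, 50)) = max(0, 30) = 30
  was_clamped = (30 != 50) = true
  -> result = 30
30


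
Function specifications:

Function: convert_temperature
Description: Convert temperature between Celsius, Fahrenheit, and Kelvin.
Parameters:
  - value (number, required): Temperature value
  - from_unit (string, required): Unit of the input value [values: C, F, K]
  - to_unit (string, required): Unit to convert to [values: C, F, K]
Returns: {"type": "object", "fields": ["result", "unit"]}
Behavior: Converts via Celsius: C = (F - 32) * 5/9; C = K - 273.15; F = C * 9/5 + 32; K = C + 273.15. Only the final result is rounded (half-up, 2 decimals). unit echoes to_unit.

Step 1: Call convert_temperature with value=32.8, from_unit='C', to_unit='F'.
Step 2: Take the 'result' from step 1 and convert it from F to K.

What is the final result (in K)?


Step 1: convert_temperature(value=32.8, from_unit=C, to_unit=F)
  Input already in C: 32.8
  To F: 32.8 * 9/5 + 32 = 91.04
  Round to 2 decimals: 91.04
  -> result = 91.04 F
Step 2: convert_temperature(value=91.04, from_unit=F, to_unit=K)
  To C: (91.04 - 32) * 5/9 = 32.8
  To K: 32.8 + 273.15 = 305.95
  Round to 2 decimals: 305.95
  -> result = 305.95 K
305.95 K


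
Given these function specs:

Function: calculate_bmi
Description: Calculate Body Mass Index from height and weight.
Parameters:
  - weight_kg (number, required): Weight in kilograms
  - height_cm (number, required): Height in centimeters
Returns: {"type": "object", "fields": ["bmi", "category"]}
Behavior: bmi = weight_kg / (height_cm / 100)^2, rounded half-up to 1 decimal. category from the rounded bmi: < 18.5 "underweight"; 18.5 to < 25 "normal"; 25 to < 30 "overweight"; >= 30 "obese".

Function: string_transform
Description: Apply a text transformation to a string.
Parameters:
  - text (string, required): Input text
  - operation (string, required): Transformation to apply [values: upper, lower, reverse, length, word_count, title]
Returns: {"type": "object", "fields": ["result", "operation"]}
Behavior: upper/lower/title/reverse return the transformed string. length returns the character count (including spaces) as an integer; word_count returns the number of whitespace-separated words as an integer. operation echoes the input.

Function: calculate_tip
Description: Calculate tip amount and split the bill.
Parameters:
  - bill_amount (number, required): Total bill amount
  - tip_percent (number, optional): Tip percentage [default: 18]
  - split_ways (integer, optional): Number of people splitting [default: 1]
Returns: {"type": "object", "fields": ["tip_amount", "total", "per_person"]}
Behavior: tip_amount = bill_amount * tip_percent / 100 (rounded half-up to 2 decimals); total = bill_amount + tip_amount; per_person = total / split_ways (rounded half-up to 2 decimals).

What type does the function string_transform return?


The string_transform spec declares Returns: {"type": "object", "fields": ["result", "operation"]}
Type:
object


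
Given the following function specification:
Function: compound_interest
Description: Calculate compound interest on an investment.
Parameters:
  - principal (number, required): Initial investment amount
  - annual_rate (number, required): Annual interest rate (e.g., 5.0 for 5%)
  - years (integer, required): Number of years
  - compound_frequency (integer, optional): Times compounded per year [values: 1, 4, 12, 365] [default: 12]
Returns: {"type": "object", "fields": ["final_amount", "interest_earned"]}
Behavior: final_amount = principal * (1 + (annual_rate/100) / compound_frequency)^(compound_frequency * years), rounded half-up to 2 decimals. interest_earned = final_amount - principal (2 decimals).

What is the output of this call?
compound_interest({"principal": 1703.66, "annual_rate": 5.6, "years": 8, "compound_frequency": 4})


rate per period = 5.6/100/4 = 0.014 (keep full precision); periods = 4 * 8 = 32
(1 + 0.014)^32 = 1.56032318
final_amount = 1703.66 * 1.56032318 = 2658.260186 -> 2658.26
interest_earned = 2658.26 - 1703.66 = 954.60
Output:
{"final_amount": 2658.26, "interest_earned": 954.6}


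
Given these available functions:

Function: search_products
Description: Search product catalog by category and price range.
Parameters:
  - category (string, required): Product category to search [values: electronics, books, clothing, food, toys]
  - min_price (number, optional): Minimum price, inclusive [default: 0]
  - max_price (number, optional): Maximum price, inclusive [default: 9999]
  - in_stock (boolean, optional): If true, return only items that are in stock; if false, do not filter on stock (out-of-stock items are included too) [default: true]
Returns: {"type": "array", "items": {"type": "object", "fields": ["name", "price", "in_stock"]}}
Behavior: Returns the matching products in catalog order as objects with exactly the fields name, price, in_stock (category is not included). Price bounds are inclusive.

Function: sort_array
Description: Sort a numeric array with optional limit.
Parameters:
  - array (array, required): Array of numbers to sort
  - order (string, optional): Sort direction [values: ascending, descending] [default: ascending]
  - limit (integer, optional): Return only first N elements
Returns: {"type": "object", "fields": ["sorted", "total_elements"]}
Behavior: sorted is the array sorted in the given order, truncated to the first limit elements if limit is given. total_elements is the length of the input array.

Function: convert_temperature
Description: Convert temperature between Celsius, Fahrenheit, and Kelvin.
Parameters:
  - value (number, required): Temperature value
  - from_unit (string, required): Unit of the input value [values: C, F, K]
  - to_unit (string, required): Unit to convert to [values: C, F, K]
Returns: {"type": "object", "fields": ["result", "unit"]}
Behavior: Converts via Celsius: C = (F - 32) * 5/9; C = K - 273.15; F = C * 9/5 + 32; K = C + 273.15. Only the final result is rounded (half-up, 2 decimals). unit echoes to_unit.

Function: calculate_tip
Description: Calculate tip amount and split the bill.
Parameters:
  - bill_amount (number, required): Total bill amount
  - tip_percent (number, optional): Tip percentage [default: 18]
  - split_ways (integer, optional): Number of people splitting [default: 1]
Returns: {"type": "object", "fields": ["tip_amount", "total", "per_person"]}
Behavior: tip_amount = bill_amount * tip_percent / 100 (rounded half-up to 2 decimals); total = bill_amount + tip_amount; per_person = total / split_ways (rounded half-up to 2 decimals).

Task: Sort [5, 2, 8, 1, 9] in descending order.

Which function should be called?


The task needs a function whose description is: Sort a numeric array with optional limit.
sort_array


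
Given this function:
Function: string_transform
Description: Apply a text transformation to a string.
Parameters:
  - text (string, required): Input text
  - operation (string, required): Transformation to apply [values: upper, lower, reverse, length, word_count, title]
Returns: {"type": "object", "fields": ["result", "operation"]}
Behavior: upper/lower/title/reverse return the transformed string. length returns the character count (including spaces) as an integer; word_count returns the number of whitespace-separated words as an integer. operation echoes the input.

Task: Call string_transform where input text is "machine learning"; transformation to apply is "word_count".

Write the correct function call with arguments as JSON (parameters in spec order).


Mapping each described value to its parameter name:
  'Input text' -> text = "machine learning"
  'Transformation to apply' -> operation = "word_count"
string_transform({"text": "machine learning", "operation": "word_count"})


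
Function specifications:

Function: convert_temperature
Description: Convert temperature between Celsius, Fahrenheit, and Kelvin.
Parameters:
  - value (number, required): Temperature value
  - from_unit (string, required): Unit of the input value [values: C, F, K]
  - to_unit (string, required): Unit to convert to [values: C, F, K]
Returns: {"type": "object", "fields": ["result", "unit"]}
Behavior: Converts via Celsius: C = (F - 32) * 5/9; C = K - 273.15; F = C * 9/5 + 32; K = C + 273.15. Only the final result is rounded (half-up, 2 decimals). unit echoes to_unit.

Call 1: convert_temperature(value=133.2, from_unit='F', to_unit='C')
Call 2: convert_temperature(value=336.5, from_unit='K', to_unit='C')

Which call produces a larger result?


Call 1:
  To C: (133.2 - 32) * 5/9 = 56.222222
  Target is C: 56.222222
  Round to 2 decimals: 56.22
  -> 56.22 C
Call 2:
  To C: 336.5 - 273.15 = 63.35
  Target is C: 63.35
  Round to 2 decimals: 63.35
  -> 63.35 C
Call 2 (63.35 C)


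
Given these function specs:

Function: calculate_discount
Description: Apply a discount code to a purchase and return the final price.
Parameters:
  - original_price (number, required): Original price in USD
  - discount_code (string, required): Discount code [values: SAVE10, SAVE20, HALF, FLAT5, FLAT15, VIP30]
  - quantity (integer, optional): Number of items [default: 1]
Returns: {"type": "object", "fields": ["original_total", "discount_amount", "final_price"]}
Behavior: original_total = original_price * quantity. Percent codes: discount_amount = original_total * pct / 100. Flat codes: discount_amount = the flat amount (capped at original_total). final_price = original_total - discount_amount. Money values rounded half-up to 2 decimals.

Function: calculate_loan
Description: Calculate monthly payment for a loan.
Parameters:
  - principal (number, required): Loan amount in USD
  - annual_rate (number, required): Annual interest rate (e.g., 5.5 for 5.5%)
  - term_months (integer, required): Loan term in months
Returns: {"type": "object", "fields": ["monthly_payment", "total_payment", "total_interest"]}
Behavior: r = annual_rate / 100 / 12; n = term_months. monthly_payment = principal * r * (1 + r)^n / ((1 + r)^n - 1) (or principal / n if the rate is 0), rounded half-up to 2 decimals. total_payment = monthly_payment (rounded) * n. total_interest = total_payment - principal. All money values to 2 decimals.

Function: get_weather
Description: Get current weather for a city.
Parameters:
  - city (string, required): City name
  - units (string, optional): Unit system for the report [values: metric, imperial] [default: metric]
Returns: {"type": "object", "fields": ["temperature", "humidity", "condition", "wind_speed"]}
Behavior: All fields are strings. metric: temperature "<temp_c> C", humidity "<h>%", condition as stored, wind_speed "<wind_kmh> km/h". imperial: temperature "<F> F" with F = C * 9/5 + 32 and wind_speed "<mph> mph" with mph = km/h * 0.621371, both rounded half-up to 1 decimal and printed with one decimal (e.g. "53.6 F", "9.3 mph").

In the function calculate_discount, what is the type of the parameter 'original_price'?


The calculate_discount spec declares:
  - original_price (number, required): Original price in USD
Type:
number


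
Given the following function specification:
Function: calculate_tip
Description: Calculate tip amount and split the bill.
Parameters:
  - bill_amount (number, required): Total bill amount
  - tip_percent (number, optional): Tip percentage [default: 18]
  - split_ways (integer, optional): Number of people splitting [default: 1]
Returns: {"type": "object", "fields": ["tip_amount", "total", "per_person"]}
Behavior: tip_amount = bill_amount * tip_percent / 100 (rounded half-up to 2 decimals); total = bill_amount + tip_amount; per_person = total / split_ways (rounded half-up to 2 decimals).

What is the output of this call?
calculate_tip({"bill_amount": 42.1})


Defaults applied: tip_percent=18, split_ways=1
tip_amount = 42.1 * 18/100 = 7.578 -> 7.58
total = 42.1 + 7.58 = 49.68
per_person = 49.68 / 1 = 49.68 -> 49.68
Output:
{"tip_amount": 7.58, "total": 49.68, "per_person": 49.68}


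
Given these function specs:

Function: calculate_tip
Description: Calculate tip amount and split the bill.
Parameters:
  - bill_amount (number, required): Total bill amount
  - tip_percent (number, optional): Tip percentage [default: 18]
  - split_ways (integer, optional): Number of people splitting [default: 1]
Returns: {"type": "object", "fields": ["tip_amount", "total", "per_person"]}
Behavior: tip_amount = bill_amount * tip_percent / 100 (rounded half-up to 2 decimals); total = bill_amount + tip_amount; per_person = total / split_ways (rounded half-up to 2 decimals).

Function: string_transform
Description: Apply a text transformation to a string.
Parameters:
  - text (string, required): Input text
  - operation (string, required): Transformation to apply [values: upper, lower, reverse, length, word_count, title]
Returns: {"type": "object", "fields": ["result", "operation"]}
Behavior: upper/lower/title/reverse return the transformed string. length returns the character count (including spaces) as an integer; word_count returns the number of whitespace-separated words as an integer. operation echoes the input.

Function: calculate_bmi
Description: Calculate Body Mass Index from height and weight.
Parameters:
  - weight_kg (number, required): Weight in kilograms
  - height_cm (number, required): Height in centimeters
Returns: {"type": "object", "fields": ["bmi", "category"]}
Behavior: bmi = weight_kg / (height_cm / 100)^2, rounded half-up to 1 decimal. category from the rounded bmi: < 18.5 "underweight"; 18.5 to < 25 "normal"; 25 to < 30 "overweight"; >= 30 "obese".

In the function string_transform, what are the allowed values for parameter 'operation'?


The string_transform spec declares:
  - operation (string, required): Transformation to apply [values: upper, lower, reverse, length, word_count, title]
Allowed values:
upper, lower, reverse, length, word_count, title


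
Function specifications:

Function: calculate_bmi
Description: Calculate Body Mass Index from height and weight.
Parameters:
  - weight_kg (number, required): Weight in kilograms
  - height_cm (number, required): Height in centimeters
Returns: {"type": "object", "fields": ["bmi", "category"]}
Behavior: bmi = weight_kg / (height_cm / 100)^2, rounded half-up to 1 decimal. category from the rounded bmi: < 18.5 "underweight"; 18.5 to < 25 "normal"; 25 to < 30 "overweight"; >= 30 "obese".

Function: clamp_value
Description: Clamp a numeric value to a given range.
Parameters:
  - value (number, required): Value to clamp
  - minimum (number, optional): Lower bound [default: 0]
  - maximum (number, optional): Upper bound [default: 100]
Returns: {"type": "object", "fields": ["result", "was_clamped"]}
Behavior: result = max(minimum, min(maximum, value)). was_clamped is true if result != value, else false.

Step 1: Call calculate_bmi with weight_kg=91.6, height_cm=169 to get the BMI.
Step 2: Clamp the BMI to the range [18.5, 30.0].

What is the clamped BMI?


Step 1: calculate_bmi(weight_kg=91.6, height_cm=169)
  height_m = 169 / 100 = 1.69
  bmi = 91.6 / 1.69^2 = 91.6 / 2.8561 = 32.071706 -> 32.1
  32.1 >= 30 -> obese
  -> bmi = 32.1
Step 2: clamp_value(value=32.1, minimum=18.5, maximum=30.0)
  result = max(18.5, min(30.0, 32.1)) = max(18.5, 30.0) = 30.0
  was_clamped = (30.0 != 32.1) = true
  -> result = 30.0
30.0
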